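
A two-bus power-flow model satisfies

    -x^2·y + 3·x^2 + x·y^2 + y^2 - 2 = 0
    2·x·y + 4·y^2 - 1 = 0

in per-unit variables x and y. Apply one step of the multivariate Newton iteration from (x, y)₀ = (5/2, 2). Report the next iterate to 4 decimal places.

At (5/2, 2): F = (18.2500, 25.0000).
Jacobian J = [[-2·x·y + 6·x + y^2, -x^2 + 2·x·y + 2·y], [2·y, 2·x + 8·y]].
At the point, J = [[9.0000, 7.7500], [4.0000, 21.0000]] (det J = 158.0000).
Solving J·Δ = −F gives Δ = (-1.1994, -0.9620).
Then the next iterate is (x, y)₁ = (1.3006, 1.0380).

(1.3006, 1.0380)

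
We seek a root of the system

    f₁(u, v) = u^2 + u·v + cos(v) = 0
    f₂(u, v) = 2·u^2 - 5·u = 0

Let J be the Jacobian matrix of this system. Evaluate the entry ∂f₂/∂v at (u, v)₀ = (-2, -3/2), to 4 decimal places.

0.0000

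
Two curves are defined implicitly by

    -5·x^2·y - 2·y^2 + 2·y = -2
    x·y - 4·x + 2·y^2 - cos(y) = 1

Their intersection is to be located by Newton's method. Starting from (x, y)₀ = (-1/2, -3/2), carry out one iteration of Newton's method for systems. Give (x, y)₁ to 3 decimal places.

(-0.344, -0.790)

At (-1/2, -3/2): F = (-3.625, 6.17926).
Jacobian J = [[-10·x·y, -5·x^2 - 4·y + 2], [y - 4, x + 4·y + sin(y)]].
At the point, J = [[-7.500, 6.750], [-5.500, -7.49749]] (det J = 93.35621).
Solving J·Δ = −F gives Δ = (0.156, 0.710).
Then the next iterate is (x, y)₁ = (-0.344, -0.790).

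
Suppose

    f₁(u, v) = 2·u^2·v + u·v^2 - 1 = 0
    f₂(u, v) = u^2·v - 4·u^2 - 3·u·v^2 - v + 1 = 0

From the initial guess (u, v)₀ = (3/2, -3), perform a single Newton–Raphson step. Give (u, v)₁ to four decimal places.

At (3/2, -3): F = (-1.0000, -52.2500).
Jacobian J = [[4·u·v + v^2, 2·u^2 + 2·u·v], [2·u·v - 8·u - 3·v^2, u^2 - 6·u·v - 1]].
At the point, J = [[-9.0000, -4.5000], [-48.0000, 28.2500]] (det J = -470.2500).
Solving J·Δ = −F gives Δ = (-0.5601, 0.8979).
Then the next iterate is (u, v)₁ = (0.9399, -2.1021).

(0.9399, -2.1021)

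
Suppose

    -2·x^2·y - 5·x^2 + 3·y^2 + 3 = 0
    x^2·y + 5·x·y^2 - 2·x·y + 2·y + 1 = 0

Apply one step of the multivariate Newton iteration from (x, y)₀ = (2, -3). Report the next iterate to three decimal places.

(1.696, -1.739)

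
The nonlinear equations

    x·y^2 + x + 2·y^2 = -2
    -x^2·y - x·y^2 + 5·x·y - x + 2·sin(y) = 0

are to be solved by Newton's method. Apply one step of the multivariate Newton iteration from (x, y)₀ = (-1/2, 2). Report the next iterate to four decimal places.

(-0.5957, 0.8298)

At (-1/2, 2): F = (7.5000, -1.181405).
Jacobian J = [[y^2 + 1, 2·x·y + 4·y], [-2·x·y - y^2 + 5·y - 1, -x^2 - 2·x·y + 5·x + 2·cos(y)]].
At the point, J = [[5.0000, 6.0000], [7.0000, -1.582294]] (det J = -49.911468).
Solving J·Δ = −F gives Δ = (-0.0957, -1.1702).
Then the next iterate is (x, y)₁ = (-0.5957, 0.8298).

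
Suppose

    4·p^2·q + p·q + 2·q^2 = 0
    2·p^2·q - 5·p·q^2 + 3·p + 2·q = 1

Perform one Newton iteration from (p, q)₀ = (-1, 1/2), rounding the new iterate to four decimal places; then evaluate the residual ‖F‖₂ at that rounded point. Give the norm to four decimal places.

0.7496

At (-1, 1/2): F = (2.0000, -0.7500).
Jacobian J = [[8·p·q + q, 4·p^2 + p + 4·q], [4·p·q - 5·q^2 + 3, 2·p^2 - 10·p·q + 2]].
At the point, J = [[-3.5000, 5.0000], [-0.2500, 9.0000]] (det J = -30.2500).
Solving J·Δ = −F gives Δ = (0.7190, 0.1033).
Then the next iterate is (p, q)₁ = (-0.2810, 0.6033).
Re-evaluating at (-0.2810, 0.6033): F = (0.748963, -0.029747), so ‖F‖₂ = 0.7496.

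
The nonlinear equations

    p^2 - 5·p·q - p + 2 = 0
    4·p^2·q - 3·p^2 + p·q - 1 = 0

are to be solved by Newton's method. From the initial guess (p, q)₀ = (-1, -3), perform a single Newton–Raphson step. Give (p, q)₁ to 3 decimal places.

At (-1, -3): F = (-11.000, -13.000).
Jacobian J = [[2·p - 5·q - 1, -5·p], [8·p·q - 6·p + q, 4·p^2 + p]].
At the point, J = [[12.000, 5.000], [27.000, 3.000]] (det J = -99.000).
Solving J·Δ = −F gives Δ = (0.323, 1.424).
Then the next iterate is (p, q)₁ = (-0.677, -1.576).

(-0.677, -1.576)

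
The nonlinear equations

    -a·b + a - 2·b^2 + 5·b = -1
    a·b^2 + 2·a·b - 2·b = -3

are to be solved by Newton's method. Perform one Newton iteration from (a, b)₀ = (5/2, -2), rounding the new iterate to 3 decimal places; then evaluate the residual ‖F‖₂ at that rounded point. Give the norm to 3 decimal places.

3.287

At (5/2, -2): F = (-9.500, 7.000).
Jacobian J = [[-b + 1, -a - 4·b + 5], [b^2 + 2·b, 2·a·b + 2·a - 2]].
At the point, J = [[3.000, 10.500], [0.000, -7.000]] (det J = -21.000).
Solving J·Δ = −F gives Δ = (-0.333, 1.000).
Then the next iterate is (a, b)₁ = (2.167, -1.000).
Re-evaluating at (2.167, -1.000): F = (-1.666, 2.833), so ‖F‖₂ = 3.287.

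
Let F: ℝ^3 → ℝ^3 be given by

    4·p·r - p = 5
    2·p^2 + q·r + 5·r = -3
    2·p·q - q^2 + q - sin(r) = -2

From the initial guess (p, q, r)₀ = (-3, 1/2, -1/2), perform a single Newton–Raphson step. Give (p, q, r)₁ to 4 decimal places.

At (-3, 1/2, -1/2): F = (4.0000, 18.2500, -0.270574).
Jacobian J = [[4·r - 1, 0, 4·p], [4·p, r, q + 5], [2·q, 2·p - 2·q + 1, -cos(r)]].
At the point, J = [[-3.0000, 0.0000, -12.0000], [-12.0000, -0.5000, 5.5000], [1.0000, -6.0000, -0.877583]] (det J = -970.316374).
Solving J·Δ = −F gives Δ = (1.4937, 0.2097, -0.0401).
Then the next iterate is (p, q, r)₁ = (-1.5063, 0.7097, -0.5401).

(-1.5063, 0.7097, -0.5401)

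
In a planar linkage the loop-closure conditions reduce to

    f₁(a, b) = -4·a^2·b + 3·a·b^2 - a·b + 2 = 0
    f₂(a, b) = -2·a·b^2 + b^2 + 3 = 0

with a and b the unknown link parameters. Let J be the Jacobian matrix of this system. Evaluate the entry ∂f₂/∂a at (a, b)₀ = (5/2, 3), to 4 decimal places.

∂f₂/∂a = -2·b^2.
At (5/2, 3) this is -18.0000.

-18.0000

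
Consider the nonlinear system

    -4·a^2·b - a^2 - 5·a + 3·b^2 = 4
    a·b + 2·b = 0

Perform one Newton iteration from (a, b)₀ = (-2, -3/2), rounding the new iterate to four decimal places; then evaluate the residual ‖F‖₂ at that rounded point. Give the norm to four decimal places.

5.1483

At (-2, -3/2): F = (32.7500, 0.0000).
Jacobian J = [[-8·a·b - 2·a - 5, -4·a^2 + 6·b], [b, a + 2]].
At the point, J = [[-25.0000, -25.0000], [-1.5000, 0.0000]] (det J = -37.5000).
Solving J·Δ = −F gives Δ = (0.0000, 1.3100).
Then the next iterate is (a, b)₁ = (-2.0000, -0.1900).
Re-evaluating at (-2.0000, -0.1900): F = (5.1483, 0.0000), so ‖F‖₂ = 5.1483.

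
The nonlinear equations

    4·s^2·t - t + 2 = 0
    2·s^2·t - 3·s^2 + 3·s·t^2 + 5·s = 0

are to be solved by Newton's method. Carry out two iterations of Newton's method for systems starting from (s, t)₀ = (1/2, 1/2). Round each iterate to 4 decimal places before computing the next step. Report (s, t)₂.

(-0.0789, 0.9845)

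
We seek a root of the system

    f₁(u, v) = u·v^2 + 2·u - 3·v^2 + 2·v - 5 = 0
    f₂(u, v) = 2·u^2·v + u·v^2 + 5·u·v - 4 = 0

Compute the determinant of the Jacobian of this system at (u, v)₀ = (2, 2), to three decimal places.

216.000

J = [[v^2 + 2, 2·u·v - 6·v + 2], [4·u·v + v^2 + 5·v, 2·u^2 + 2·u·v + 5·u]].
At the point, J = [[6.000, -2.000], [30.000, 26.000]].
det J = 216.000.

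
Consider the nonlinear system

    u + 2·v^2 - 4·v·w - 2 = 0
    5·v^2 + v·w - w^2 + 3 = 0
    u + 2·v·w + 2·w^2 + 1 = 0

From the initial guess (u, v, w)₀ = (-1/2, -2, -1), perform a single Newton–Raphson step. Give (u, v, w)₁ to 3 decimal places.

(0.929, -0.857, -0.295)

At (-1/2, -2, -1): F = (-2.500, 24.000, 6.500).
Jacobian J = [[1, 4·v - 4·w, -4·v], [0, 10·v + w, v - 2·w], [1, 2·w, 2·v + 4·w]].
At the point, J = [[1.000, -4.000, 8.000], [0.000, -21.000, 0.000], [1.000, -2.000, -8.000]] (det J = 336.000).
Solving J·Δ = −F gives Δ = (1.429, 1.143, 0.705).
Then the next iterate is (u, v, w)₁ = (0.929, -0.857, -0.295).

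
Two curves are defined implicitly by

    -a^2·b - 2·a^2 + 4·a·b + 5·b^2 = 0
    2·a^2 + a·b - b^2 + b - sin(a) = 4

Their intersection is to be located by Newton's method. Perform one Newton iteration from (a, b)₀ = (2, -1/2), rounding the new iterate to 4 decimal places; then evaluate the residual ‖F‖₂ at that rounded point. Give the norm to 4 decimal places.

At (2, -1/2): F = (-8.7500, 1.340703).
Jacobian J = [[-2·a·b - 4·a + 4·b, -a^2 + 4·a + 10·b], [4·a + b - cos(a), a - 2·b + 1]].
At the point, J = [[-8.0000, -1.0000], [7.916147, 4.0000]] (det J = -24.083853).
Solving J·Δ = −F gives Δ = (-1.3976, 2.4307).
Then the next iterate is (a, b)₁ = (0.6024, 1.9307).
Re-evaluating at (0.6024, 1.9307): F = (21.863832, -4.474699), so ‖F‖₂ = 22.3170.

22.3170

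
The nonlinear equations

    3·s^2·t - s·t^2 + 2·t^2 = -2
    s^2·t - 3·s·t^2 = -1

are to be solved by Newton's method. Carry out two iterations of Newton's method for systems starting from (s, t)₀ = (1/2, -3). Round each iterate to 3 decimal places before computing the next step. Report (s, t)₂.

At (1/2, -3): F = (13.250, -13.250).
Jacobian J = [[6·s·t - t^2, 3·s^2 - 2·s·t + 4·t], [2·s·t - 3·t^2, s^2 - 6·s·t]].
At the point, J = [[-18.000, -8.250], [-30.000, 9.250]] (det J = -414.000).
Solving J·Δ = −F gives Δ = (0.032, 1.536).
Then the next iterate is (s, t)₁ = (0.532, -1.464).
Round to (0.532, -1.464) and repeat: F = (3.90332, -2.83505), J = [[-6.81638, -3.44923], [-7.98758, 4.95611]].
Δ = (0.156, 0.823), so (s, t)₂ = (0.688, -0.641).

(0.688, -0.641)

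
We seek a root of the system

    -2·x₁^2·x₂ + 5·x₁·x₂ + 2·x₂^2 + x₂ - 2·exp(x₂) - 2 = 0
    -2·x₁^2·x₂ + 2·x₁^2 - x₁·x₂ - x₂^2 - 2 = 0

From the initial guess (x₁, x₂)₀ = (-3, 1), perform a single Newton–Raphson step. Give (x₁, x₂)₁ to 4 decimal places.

At (-3, 1): F = (-37.436564, 0.0000).
Jacobian J = [[-4·x₁·x₂ + 5·x₂, -2·x₁^2 + 5·x₁ + 4·x₂ - 2·exp(x₂) + 1], [-4·x₁·x₂ + 4·x₁ - x₂, -2·x₁^2 - x₁ - 2·x₂]].
At the point, J = [[17.0000, -33.436564], [-1.0000, -17.0000]] (det J = -322.436564).
Solving J·Δ = −F gives Δ = (1.9738, -0.1161).
Then the next iterate is (x₁, x₂)₁ = (-1.0262, 0.8839).

(-1.0262, 0.8839)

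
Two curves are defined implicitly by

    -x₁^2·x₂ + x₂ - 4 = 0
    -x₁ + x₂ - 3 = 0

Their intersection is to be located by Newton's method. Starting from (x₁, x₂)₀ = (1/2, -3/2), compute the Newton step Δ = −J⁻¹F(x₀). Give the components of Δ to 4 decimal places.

(0.6111, 5.6111)

At (1/2, -3/2): F = (-5.1250, -5.0000).
Jacobian J = [[-2·x₁·x₂, -x₁^2 + 1], [-1, 1]].
At the point, J = [[1.5000, 0.7500], [-1.0000, 1.0000]] (det J = 2.2500).
Solving J·Δ = −F gives Δ = (0.6111, 5.6111).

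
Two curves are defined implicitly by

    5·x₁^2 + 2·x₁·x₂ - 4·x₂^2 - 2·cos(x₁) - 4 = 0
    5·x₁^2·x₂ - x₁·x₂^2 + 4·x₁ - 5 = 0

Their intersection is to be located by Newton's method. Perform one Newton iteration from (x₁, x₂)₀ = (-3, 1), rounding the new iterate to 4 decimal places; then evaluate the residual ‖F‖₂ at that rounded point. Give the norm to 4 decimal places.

At (-3, 1): F = (32.979985, 31.0000).
Jacobian J = [[10·x₁ + 2·x₂ + 2·sin(x₁), 2·x₁ - 8·x₂], [10·x₁·x₂ - x₂^2 + 4, 5·x₁^2 - 2·x₁·x₂]].
At the point, J = [[-28.282240, -14.0000], [-27.0000, 51.0000]] (det J = -1820.394241).
Solving J·Δ = −F gives Δ = (1.1624, 0.0075).
Then the next iterate is (x₁, x₂)₁ = (-1.8376, 1.0075).
Re-evaluating at (-1.8376, 1.0075): F = (5.648179, 6.525365), so ‖F‖₂ = 8.6303.

8.6303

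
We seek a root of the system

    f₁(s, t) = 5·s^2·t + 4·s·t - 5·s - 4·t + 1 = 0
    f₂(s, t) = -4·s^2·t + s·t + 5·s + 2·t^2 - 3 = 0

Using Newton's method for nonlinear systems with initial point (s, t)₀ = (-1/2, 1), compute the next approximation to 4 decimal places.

(0.3269, -0.3077)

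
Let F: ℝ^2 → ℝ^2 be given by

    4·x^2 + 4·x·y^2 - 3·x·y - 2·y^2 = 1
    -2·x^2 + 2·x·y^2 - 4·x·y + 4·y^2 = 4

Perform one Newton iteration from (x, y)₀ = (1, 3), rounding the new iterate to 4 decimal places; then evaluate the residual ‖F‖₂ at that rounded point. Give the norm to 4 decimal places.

8.6495

At (1, 3): F = (12.0000, 36.0000).
Jacobian J = [[8·x + 4·y^2 - 3·y, 8·x·y - 3·x - 4·y], [-4·x + 2·y^2 - 4·y, 4·x·y - 4·x + 8·y]].
At the point, J = [[35.0000, 9.0000], [2.0000, 32.0000]] (det J = 1102.0000).
Solving J·Δ = −F gives Δ = (-0.0544, -1.1216).
Then the next iterate is (x, y)₁ = (0.9456, 1.8784).
Re-evaluating at (0.9456, 1.8784): F = (3.536989, 7.893252), so ‖F‖₂ = 8.6495.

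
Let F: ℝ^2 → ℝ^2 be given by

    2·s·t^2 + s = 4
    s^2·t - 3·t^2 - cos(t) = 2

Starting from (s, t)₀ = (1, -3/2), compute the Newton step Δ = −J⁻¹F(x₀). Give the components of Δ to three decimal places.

(1.536, 1.658)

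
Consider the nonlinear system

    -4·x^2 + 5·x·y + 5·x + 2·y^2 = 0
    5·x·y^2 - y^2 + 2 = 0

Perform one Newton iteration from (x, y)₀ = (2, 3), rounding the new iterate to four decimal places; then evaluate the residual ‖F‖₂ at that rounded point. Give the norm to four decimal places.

At (2, 3): F = (42.0000, 83.0000).
Jacobian J = [[-8·x + 5·y + 5, 5·x + 4·y], [5·y^2, 10·x·y - 2·y]].
At the point, J = [[4.0000, 22.0000], [45.0000, 54.0000]] (det J = -774.0000).
Solving J·Δ = −F gives Δ = (0.5711, -2.0129).
Then the next iterate is (x, y)₁ = (2.5711, 0.9871).
Re-evaluating at (2.5711, 0.9871): F = (1.051676, 13.551601), so ‖F‖₂ = 13.5923.

13.5923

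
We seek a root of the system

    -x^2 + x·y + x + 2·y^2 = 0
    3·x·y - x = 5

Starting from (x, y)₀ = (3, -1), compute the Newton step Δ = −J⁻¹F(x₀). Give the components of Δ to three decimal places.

(-1.379, 1.276)

At (3, -1): F = (-7.000, -17.000).
Jacobian J = [[-2·x + y + 1, x + 4·y], [3·y - 1, 3·x]].
At the point, J = [[-6.000, -1.000], [-4.000, 9.000]] (det J = -58.000).
Solving J·Δ = −F gives Δ = (-1.379, 1.276).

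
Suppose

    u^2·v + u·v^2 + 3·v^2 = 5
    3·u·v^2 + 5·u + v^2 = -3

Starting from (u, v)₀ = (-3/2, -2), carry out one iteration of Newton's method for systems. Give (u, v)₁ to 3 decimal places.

At (-3/2, -2): F = (-3.500, -18.500).
Jacobian J = [[2·u·v + v^2, u^2 + 2·u·v + 6·v], [3·v^2 + 5, 6·u·v + 2·v]].
At the point, J = [[10.000, -3.750], [17.000, 14.000]] (det J = 203.750).
Solving J·Δ = −F gives Δ = (0.581, 0.616).
Then the next iterate is (u, v)₁ = (-0.919, -1.384).

(-0.919, -1.384)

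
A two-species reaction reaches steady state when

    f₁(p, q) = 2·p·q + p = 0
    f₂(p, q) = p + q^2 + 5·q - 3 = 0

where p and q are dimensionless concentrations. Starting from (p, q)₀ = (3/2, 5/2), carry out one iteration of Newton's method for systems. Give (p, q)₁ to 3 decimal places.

(0.829, 0.842)

At (3/2, 5/2): F = (9.000, 17.250).
Jacobian J = [[2·q + 1, 2·p], [1, 2·q + 5]].
At the point, J = [[6.000, 3.000], [1.000, 10.000]] (det J = 57.000).
Solving J·Δ = −F gives Δ = (-0.671, -1.658).
Then the next iterate is (p, q)₁ = (0.829, 0.842).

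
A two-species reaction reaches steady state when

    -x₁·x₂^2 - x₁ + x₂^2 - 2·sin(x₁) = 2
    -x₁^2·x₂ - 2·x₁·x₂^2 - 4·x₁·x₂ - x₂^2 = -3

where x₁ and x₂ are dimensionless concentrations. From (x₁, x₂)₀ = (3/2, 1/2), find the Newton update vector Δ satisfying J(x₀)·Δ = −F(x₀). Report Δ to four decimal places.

(-4.5051, 1.2976)

At (3/2, 1/2): F = (-5.619990, -2.1250).
Jacobian J = [[-x₂^2 - 2·cos(x₁) - 1, -2·x₁·x₂ + 2·x₂], [-2·x₁·x₂ - 2·x₂^2 - 4·x₂, -x₁^2 - 4·x₁·x₂ - 4·x₁ - 2·x₂]].
At the point, J = [[-1.391474, -0.5000], [-4.0000, -12.2500]] (det J = 15.045561).
Solving J·Δ = −F gives Δ = (-4.5051, 1.2976).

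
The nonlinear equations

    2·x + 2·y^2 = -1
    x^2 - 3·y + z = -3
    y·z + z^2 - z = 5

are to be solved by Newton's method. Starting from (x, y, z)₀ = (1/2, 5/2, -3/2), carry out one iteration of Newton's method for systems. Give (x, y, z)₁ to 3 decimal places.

(2.324, 0.685, -3.019)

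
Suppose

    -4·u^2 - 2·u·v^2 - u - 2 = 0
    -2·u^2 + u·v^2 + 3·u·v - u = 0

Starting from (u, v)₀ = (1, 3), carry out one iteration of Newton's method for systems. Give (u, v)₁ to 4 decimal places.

(0.4828, 2.0805)

At (1, 3): F = (-25.0000, 15.0000).
Jacobian J = [[-8·u - 2·v^2 - 1, -4·u·v], [-4·u + v^2 + 3·v - 1, 2·u·v + 3·u]].
At the point, J = [[-27.0000, -12.0000], [13.0000, 9.0000]] (det J = -87.0000).
Solving J·Δ = −F gives Δ = (-0.5172, -0.9195).
Then the next iterate is (u, v)₁ = (0.4828, 2.0805).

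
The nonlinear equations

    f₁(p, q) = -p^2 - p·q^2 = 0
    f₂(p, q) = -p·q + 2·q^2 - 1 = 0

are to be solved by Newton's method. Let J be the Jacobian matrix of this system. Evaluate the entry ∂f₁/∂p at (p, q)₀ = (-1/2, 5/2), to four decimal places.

-5.2500

∂f₁/∂p = -2·p - q^2.
At (-1/2, 5/2) this is -5.2500.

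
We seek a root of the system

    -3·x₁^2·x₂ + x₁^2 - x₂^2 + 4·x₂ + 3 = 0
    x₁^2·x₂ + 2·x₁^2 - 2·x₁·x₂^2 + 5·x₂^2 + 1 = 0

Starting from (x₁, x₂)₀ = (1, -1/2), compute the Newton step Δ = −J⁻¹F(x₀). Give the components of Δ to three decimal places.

At (1, -1/2): F = (3.250, 3.250).
Jacobian J = [[-6·x₁·x₂ + 2·x₁, -3·x₁^2 - 2·x₂ + 4], [2·x₁·x₂ + 4·x₁ - 2·x₂^2, x₁^2 - 4·x₁·x₂ + 10·x₂]].
At the point, J = [[5.000, 2.000], [2.500, -2.000]] (det J = -15.000).
Solving J·Δ = −F gives Δ = (-0.867, 0.542).

(-0.867, 0.542)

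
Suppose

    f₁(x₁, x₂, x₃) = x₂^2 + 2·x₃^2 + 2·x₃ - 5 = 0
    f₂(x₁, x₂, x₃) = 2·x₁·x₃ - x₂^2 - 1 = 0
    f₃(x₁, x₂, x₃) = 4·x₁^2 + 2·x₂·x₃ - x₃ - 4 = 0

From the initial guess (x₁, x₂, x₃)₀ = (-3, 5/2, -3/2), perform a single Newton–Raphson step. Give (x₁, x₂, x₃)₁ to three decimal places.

(-1.841, 2.032, -1.398)

At (-3, 5/2, -3/2): F = (2.750, 1.750, 26.000).
Jacobian J = [[0, 2·x₂, 4·x₃ + 2], [2·x₃, -2·x₂, 2·x₁], [8·x₁, 2·x₃, 2·x₂ - 1]].
At the point, J = [[0.000, 5.000, -4.000], [-3.000, -5.000, -6.000], [-24.000, -3.000, 4.000]] (det J = 1224.000).
Solving J·Δ = −F gives Δ = (1.159, -0.468, 0.102).
Then the next iterate is (x₁, x₂, x₃)₁ = (-1.841, 2.032, -1.398).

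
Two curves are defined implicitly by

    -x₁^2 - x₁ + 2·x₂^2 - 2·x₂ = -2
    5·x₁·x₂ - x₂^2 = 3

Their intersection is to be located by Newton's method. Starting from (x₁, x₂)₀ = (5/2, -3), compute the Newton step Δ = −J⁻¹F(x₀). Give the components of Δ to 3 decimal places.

(-1.165, 1.731)

At (5/2, -3): F = (17.250, -49.500).
Jacobian J = [[-2·x₁ - 1, 4·x₂ - 2], [5·x₂, 5·x₁ - 2·x₂]].
At the point, J = [[-6.000, -14.000], [-15.000, 18.500]] (det J = -321.000).
Solving J·Δ = −F gives Δ = (-1.165, 1.731).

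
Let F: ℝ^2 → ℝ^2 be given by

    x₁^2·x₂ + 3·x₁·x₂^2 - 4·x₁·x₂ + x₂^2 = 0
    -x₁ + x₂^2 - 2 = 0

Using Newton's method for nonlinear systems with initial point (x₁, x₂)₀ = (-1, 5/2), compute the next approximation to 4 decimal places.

At (-1, 5/2): F = (0.0000, 5.2500).
Jacobian J = [[2·x₁·x₂ + 3·x₂^2 - 4·x₂, x₁^2 + 6·x₁·x₂ - 4·x₁ + 2·x₂], [-1, 2·x₂]].
At the point, J = [[3.7500, -5.0000], [-1.0000, 5.0000]] (det J = 13.7500).
Solving J·Δ = −F gives Δ = (-1.9091, -1.4318).
Then the next iterate is (x₁, x₂)₁ = (-2.9091, 1.0682).

(-2.9091, 1.0682)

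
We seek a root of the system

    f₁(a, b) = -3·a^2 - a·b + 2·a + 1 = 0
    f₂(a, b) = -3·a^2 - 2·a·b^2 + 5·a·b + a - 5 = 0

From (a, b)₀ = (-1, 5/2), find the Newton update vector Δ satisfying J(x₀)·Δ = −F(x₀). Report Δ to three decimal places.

At (-1, 5/2): F = (-1.500, -9.000).
Jacobian J = [[-6·a - b + 2, -a], [-6·a - 2·b^2 + 5·b + 1, -4·a·b + 5·a]].
At the point, J = [[5.500, 1.000], [7.000, 5.000]] (det J = 20.500).
Solving J·Δ = −F gives Δ = (-0.073, 1.902).

(-0.073, 1.902)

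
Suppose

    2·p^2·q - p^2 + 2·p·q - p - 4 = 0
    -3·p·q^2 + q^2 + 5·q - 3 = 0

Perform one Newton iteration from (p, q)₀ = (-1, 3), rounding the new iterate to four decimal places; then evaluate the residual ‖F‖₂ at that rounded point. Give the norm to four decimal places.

At (-1, 3): F = (-4.0000, 48.0000).
Jacobian J = [[4·p·q - 2·p + 2·q - 1, 2·p^2 + 2·p], [-3·q^2, -6·p·q + 2·q + 5]].
At the point, J = [[-5.0000, 0.0000], [-27.0000, 29.0000]] (det J = -145.0000).
Solving J·Δ = −F gives Δ = (-0.8000, -2.4000).
Then the next iterate is (p, q)₁ = (-1.8000, 0.6000).
Re-evaluating at (-1.8000, 0.6000): F = (-3.7120, 2.3040), so ‖F‖₂ = 4.3689.

4.3689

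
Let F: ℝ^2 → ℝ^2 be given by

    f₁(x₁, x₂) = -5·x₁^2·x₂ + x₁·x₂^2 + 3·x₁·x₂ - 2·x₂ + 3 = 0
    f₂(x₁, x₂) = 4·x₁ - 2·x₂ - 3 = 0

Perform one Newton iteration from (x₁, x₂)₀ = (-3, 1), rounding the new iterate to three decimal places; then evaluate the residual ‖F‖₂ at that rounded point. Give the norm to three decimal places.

37.372

At (-3, 1): F = (-56.000, -17.000).
Jacobian J = [[-10·x₁·x₂ + x₂^2 + 3·x₂, -5·x₁^2 + 2·x₁·x₂ + 3·x₁ - 2], [4, -2]].
At the point, J = [[34.000, -62.000], [4.000, -2.000]] (det J = 180.000).
Solving J·Δ = −F gives Δ = (5.233, 1.967).
Then the next iterate is (x₁, x₂)₁ = (2.233, 2.967).
Re-evaluating at (2.233, 2.967): F = (-37.37237, -0.002), so ‖F‖₂ = 37.372.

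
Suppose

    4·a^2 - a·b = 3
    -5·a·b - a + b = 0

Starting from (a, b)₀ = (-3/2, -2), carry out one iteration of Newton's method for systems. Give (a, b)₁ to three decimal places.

(-1.005, -0.701)

At (-3/2, -2): F = (3.000, -15.500).
Jacobian J = [[8·a - b, -a], [-5·b - 1, -5·a + 1]].
At the point, J = [[-10.000, 1.500], [9.000, 8.500]] (det J = -98.500).
Solving J·Δ = −F gives Δ = (0.495, 1.299).
Then the next iterate is (a, b)₁ = (-1.005, -0.701).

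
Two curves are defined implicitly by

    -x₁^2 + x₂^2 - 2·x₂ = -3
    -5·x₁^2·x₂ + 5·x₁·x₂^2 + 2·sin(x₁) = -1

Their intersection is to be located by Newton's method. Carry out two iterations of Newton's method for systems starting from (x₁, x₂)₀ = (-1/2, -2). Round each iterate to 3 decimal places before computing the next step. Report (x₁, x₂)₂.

At (-1/2, -2): F = (10.750, -7.45885).
Jacobian J = [[-2·x₁, 2·x₂ - 2], [-10·x₁·x₂ + 5·x₂^2 + 2·cos(x₁), -5·x₁^2 + 10·x₁·x₂]].
At the point, J = [[1.000, -6.000], [11.75517, 8.750]] (det J = 79.28099).
Solving J·Δ = −F gives Δ = (-0.622, 1.688).
Then the next iterate is (x₁, x₂)₁ = (-1.122, -0.312).
Round to (-1.122, -0.312) and repeat: F = (2.46246, 0.61582), J = [[2.244, -2.624], [-2.14616, -2.79378]].
Δ = (-0.442, 0.560), so (x₁, x₂)₂ = (-1.564, 0.248).

(-1.564, 0.248)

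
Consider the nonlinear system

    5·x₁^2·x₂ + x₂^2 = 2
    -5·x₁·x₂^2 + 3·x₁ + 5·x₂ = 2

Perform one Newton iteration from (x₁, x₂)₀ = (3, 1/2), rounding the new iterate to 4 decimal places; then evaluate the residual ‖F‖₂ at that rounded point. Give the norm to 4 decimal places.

At (3, 1/2): F = (20.7500, 5.7500).
Jacobian J = [[10·x₁·x₂, 5·x₁^2 + 2·x₂], [-5·x₂^2 + 3, -10·x₁·x₂ + 5]].
At the point, J = [[15.0000, 46.0000], [1.7500, -10.0000]] (det J = -230.5000).
Solving J·Δ = −F gives Δ = (-2.0477, 0.2166).
Then the next iterate is (x₁, x₂)₁ = (0.9523, 0.7166).
Re-evaluating at (0.9523, 0.7166): F = (1.762850, 1.994796), so ‖F‖₂ = 2.6621.

2.6621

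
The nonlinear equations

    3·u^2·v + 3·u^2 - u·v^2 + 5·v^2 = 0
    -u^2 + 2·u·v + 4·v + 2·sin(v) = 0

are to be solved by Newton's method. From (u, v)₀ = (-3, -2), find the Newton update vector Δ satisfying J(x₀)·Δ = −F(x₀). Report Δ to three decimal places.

(-1.627, -3.557)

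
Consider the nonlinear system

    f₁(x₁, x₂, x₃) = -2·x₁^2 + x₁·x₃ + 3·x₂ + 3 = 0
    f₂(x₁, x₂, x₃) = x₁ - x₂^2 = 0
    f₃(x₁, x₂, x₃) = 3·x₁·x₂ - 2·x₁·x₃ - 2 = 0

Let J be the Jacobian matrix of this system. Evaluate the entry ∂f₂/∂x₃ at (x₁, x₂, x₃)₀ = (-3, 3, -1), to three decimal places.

∂f₂/∂x₃ = 0.
At (-3, 3, -1) this is 0.000.

0.000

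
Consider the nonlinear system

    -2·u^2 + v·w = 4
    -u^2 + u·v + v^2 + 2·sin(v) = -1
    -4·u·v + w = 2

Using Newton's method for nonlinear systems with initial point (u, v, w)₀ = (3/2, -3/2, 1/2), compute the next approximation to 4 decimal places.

At (3/2, -3/2, 1/2): F = (-9.2500, -3.244990, 7.5000).
Jacobian J = [[-4·u, w, v], [-2·u + v, u + 2·v + 2·cos(v), 0], [-4·v, -4·u, 1]].
At the point, J = [[-6.0000, 0.5000, -1.5000], [-4.5000, -1.358526, 0.0000], [6.0000, -6.0000, 1.0000]] (det J = -42.325577).
Solving J·Δ = −F gives Δ = (-0.7159, -0.0174, -3.3090).
Then the next iterate is (u, v, w)₁ = (0.7841, -1.5174, -2.8090).

(0.7841, -1.5174, -2.8090)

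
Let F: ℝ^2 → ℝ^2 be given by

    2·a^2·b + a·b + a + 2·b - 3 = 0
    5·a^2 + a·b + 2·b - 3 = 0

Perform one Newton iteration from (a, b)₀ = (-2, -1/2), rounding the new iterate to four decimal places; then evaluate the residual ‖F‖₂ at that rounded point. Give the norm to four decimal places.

5.3729

At (-2, -1/2): F = (-9.0000, 17.0000).
Jacobian J = [[4·a·b + b + 1, 2·a^2 + a + 2], [10·a + b, a + 2]].
At the point, J = [[4.5000, 8.0000], [-20.5000, 0.0000]] (det J = 164.0000).
Solving J·Δ = −F gives Δ = (0.8293, 0.6585).
Then the next iterate is (a, b)₁ = (-1.1707, 0.1585).
Re-evaluating at (-1.1707, 0.1585): F = (-3.604795, 3.984137), so ‖F‖₂ = 5.3729.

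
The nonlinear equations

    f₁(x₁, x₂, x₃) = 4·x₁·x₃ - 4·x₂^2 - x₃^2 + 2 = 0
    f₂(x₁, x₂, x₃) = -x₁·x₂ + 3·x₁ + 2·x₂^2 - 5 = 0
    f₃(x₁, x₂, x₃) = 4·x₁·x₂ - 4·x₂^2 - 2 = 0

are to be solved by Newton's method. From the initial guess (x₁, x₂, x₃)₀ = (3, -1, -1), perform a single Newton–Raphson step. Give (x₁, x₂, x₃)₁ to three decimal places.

At (3, -1, -1): F = (-15.000, 9.000, -18.000).
Jacobian J = [[4·x₃, -8·x₂, 4·x₁ - 2·x₃], [-x₂ + 3, -x₁ + 4·x₂, 0], [4·x₂, 4·x₁ - 8·x₂, 0]].
At the point, J = [[-4.000, 8.000, 14.000], [4.000, -7.000, 0.000], [-4.000, 20.000, 0.000]] (det J = 728.000).
Solving J·Δ = −F gives Δ = (-1.038, 0.692, 0.379).
Then the next iterate is (x₁, x₂, x₃)₁ = (1.962, -0.308, -0.621).

(1.962, -0.308, -0.621)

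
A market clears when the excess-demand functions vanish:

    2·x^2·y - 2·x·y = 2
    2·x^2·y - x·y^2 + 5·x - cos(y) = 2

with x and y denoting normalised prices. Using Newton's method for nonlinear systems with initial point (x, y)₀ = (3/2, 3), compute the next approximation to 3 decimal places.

(1.219, 3.585)

At (3/2, 3): F = (2.500, 6.48999).
Jacobian J = [[4·x·y - 2·y, 2·x^2 - 2·x], [4·x·y - y^2 + 5, 2·x^2 - 2·x·y + sin(y)]].
At the point, J = [[12.000, 1.500], [14.000, -4.35888]] (det J = -73.30656).
Solving J·Δ = −F gives Δ = (-0.281, 0.585).
Then the next iterate is (x, y)₁ = (1.219, 3.585).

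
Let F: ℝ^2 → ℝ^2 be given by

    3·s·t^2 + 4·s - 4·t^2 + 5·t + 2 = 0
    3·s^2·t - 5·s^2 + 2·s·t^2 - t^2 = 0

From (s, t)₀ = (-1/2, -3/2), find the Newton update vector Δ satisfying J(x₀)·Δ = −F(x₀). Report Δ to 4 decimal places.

(0.0598, 0.8945)

At (-1/2, -3/2): F = (-19.8750, -6.8750).
Jacobian J = [[3·t^2 + 4, 6·s·t - 8·t + 5], [6·s·t - 10·s + 2·t^2, 3·s^2 + 4·s·t - 2·t]].
At the point, J = [[10.7500, 21.5000], [14.0000, 6.7500]] (det J = -228.4375).
Solving J·Δ = −F gives Δ = (0.0598, 0.8945).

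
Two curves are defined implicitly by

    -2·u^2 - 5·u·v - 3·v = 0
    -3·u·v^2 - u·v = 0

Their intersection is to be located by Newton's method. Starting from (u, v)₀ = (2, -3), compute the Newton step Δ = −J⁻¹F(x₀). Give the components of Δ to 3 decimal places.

(5.811, 5.514)

At (2, -3): F = (31.000, -48.000).
Jacobian J = [[-4·u - 5·v, -5·u - 3], [-3·v^2 - v, -6·u·v - u]].
At the point, J = [[7.000, -13.000], [-24.000, 34.000]] (det J = -74.000).
Solving J·Δ = −F gives Δ = (5.811, 5.514).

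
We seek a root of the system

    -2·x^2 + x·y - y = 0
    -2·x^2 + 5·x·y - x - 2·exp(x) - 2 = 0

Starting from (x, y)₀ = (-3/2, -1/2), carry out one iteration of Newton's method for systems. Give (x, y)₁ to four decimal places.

At (-3/2, -1/2): F = (-3.2500, -1.696260).
Jacobian J = [[-4·x + y, x - 1], [-4·x + 5·y - 2·exp(x) - 1, 5·x]].
At the point, J = [[5.5000, -2.5000], [2.053740, -7.5000]] (det J = -36.115651).
Solving J·Δ = −F gives Δ = (0.5575, -0.0735).
Then the next iterate is (x, y)₁ = (-0.9425, -0.5735).

(-0.9425, -0.5735)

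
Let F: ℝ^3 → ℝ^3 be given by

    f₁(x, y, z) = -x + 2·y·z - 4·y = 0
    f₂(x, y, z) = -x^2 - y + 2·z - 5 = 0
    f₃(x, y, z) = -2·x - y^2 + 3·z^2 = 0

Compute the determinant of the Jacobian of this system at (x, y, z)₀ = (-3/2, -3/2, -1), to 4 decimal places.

-105.0000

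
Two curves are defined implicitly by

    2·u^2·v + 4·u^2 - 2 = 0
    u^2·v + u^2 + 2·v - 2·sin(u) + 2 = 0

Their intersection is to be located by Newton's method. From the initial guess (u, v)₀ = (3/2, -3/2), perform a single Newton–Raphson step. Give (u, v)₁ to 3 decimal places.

At (3/2, -3/2): F = (0.250, -4.11999).
Jacobian J = [[4·u·v + 8·u, 2·u^2], [2·u·v + 2·u - 2·cos(u), u^2 + 2]].
At the point, J = [[3.000, 4.500], [-1.64147, 4.250]] (det J = 20.13663).
Solving J·Δ = −F gives Δ = (-0.973, 0.593).
Then the next iterate is (u, v)₁ = (0.527, -0.907).

(0.527, -0.907)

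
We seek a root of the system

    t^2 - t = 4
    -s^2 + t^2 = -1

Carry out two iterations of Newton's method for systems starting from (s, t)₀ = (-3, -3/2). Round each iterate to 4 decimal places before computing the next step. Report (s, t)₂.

(-1.8658, -1.5616)

At (-3, -3/2): F = (-0.2500, -5.7500).
Jacobian J = [[0, 2·t - 1], [-2·s, 2·t]].
At the point, J = [[0.0000, -4.0000], [6.0000, -3.0000]] (det J = 24.0000).
Solving J·Δ = −F gives Δ = (0.9271, -0.0625).
Then the next iterate is (s, t)₁ = (-2.0729, -1.5625).
Round to (-2.0729, -1.5625) and repeat: F = (0.003906, -0.855508), J = [[0.0000, -4.1250], [4.1458, -3.1250]].
Δ = (0.2071, 0.0009), so (s, t)₂ = (-1.8658, -1.5616).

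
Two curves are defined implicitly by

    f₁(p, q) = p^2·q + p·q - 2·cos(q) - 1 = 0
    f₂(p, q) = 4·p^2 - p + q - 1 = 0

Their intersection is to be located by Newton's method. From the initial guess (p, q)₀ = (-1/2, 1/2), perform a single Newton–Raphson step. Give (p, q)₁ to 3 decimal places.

(0.513, 4.563)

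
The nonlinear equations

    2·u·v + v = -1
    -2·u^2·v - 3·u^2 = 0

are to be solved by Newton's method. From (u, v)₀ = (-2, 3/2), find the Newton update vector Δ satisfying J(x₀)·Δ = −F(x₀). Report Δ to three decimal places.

(0.917, -0.250)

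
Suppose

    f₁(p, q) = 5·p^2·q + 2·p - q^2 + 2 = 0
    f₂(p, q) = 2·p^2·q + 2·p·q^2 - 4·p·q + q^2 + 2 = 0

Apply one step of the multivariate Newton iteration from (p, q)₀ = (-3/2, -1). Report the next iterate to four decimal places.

At (-3/2, -1): F = (-13.2500, -10.5000).
Jacobian J = [[10·p·q + 2, 5·p^2 - 2·q], [4·p·q + 2·q^2 - 4·q, 2·p^2 + 4·p·q - 4·p + 2·q]].
At the point, J = [[17.0000, 13.2500], [12.0000, 14.5000]] (det J = 87.5000).
Solving J·Δ = −F gives Δ = (0.6057, 0.2229).
Then the next iterate is (p, q)₁ = (-0.8943, -0.7771).

(-0.8943, -0.7771)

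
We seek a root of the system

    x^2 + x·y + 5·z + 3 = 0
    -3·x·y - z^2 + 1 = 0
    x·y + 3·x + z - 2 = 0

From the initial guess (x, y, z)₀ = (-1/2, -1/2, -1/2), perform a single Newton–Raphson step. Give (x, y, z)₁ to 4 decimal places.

(0.7308, -1.7596, -0.4567)

At (-1/2, -1/2, -1/2): F = (1.0000, 0.0000, -3.7500).
Jacobian J = [[2·x + y, x, 5], [-3·y, -3·x, -2·z], [y + 3, x, 1]].
At the point, J = [[-1.5000, -0.5000, 5.0000], [1.5000, 1.5000, 1.0000], [2.5000, -0.5000, 1.0000]] (det J = -26.0000).
Solving J·Δ = −F gives Δ = (1.2308, -1.2596, 0.0433).
Then the next iterate is (x, y, z)₁ = (0.7308, -1.7596, -0.4567).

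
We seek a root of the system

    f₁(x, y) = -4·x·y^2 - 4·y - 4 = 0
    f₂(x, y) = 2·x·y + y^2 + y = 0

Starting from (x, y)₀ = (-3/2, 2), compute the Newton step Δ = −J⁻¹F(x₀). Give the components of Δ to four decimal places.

(0.2143, -0.4286)

At (-3/2, 2): F = (12.0000, 0.0000).
Jacobian J = [[-4·y^2, -8·x·y - 4], [2·y, 2·x + 2·y + 1]].
At the point, J = [[-16.0000, 20.0000], [4.0000, 2.0000]] (det J = -112.0000).
Solving J·Δ = −F gives Δ = (0.2143, -0.4286).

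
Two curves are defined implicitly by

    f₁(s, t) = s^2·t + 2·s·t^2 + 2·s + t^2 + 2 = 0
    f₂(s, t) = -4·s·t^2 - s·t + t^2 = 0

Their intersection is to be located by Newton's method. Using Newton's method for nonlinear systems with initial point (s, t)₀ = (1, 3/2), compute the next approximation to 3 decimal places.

At (1, 3/2): F = (12.250, -8.250).
Jacobian J = [[2·s·t + 2·t^2 + 2, s^2 + 4·s·t + 2·t], [-4·t^2 - t, -8·s·t - s + 2·t]].
At the point, J = [[9.500, 10.000], [-10.500, -10.000]] (det J = 10.000).
Solving J·Δ = −F gives Δ = (4.000, -5.025).
Then the next iterate is (s, t)₁ = (5.000, -3.525).

(5.000, -3.525)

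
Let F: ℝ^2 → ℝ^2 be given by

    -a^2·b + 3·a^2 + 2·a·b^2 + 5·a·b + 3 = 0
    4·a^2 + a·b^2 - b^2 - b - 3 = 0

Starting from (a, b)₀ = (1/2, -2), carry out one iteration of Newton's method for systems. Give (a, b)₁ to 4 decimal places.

(0.5147, -0.1176)

At (1/2, -2): F = (3.2500, -2.0000).
Jacobian J = [[-2·a·b + 6·a + 2·b^2 + 5·b, -a^2 + 4·a·b + 5·a], [8·a + b^2, 2·a·b - 2·b - 1]].
At the point, J = [[3.0000, -1.7500], [8.0000, 1.0000]] (det J = 17.0000).
Solving J·Δ = −F gives Δ = (0.0147, 1.8824).
Then the next iterate is (a, b)₁ = (0.5147, -0.1176).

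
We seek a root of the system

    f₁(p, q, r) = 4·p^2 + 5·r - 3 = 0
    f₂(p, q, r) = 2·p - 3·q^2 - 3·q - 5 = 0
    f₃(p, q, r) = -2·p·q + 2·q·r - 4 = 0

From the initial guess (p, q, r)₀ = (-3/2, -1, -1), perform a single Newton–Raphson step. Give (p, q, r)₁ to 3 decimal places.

At (-3/2, -1, -1): F = (1.000, -8.000, -5.000).
Jacobian J = [[8·p, 0, 5], [2, -6·q - 3, 0], [-2·q, -2·p + 2·r, 2·q]].
At the point, J = [[-12.000, 0.000, 5.000], [2.000, 3.000, 0.000], [2.000, 1.000, -2.000]] (det J = 52.000).
Solving J·Δ = −F gives Δ = (-0.558, 3.038, -1.538).
Then the next iterate is (p, q, r)₁ = (-2.058, 2.038, -2.538).

(-2.058, 2.038, -2.538)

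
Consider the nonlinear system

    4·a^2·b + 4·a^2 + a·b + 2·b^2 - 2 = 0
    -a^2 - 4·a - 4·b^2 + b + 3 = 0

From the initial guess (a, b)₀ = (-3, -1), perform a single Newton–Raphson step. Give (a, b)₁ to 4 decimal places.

At (-3, -1): F = (3.0000, 1.0000).
Jacobian J = [[8·a·b + 8·a + b, 4·a^2 + a + 4·b], [-2·a - 4, -8·b + 1]].
At the point, J = [[-1.0000, 29.0000], [2.0000, 9.0000]] (det J = -67.0000).
Solving J·Δ = −F gives Δ = (-0.0299, -0.1045).
Then the next iterate is (a, b)₁ = (-3.0299, -1.1045).

(-3.0299, -1.1045)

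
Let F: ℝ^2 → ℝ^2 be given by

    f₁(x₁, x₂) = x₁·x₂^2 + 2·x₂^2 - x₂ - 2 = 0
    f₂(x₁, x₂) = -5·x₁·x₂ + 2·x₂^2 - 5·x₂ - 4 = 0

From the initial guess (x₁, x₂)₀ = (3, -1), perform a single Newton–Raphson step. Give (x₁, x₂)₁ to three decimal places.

(-0.290, -0.935)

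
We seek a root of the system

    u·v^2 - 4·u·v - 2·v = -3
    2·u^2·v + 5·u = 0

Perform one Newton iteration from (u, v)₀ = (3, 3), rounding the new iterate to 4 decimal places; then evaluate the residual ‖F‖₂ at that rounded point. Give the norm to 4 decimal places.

At (3, 3): F = (-12.0000, 69.0000).
Jacobian J = [[v^2 - 4·v, 2·u·v - 4·u - 2], [4·u·v + 5, 2·u^2]].
At the point, J = [[-3.0000, 4.0000], [41.0000, 18.0000]] (det J = -218.0000).
Solving J·Δ = −F gives Δ = (-2.2569, 1.3073).
Then the next iterate is (u, v)₁ = (0.7431, 4.3073).
Re-evaluating at (0.7431, 4.3073): F = (-4.631008, 8.472462), so ‖F‖₂ = 9.6555.

9.6555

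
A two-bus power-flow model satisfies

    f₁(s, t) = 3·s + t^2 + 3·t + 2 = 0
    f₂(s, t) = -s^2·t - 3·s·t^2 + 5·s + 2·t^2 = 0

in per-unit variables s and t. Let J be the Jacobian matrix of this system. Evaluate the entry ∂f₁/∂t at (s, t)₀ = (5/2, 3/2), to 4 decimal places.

∂f₁/∂t = 2·t + 3.
At (5/2, 3/2) this is 6.0000.

6.0000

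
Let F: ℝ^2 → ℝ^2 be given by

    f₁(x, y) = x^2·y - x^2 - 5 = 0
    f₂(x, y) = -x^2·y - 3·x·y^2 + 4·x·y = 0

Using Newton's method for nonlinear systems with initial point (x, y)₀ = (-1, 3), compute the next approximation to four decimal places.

(-2.1860, 1.2558)

At (-1, 3): F = (-3.0000, 12.0000).
Jacobian J = [[2·x·y - 2·x, x^2], [-2·x·y - 3·y^2 + 4·y, -x^2 - 6·x·y + 4·x]].
At the point, J = [[-4.0000, 1.0000], [-9.0000, 13.0000]] (det J = -43.0000).
Solving J·Δ = −F gives Δ = (-1.1860, -1.7442).
Then the next iterate is (x, y)₁ = (-2.1860, 1.2558).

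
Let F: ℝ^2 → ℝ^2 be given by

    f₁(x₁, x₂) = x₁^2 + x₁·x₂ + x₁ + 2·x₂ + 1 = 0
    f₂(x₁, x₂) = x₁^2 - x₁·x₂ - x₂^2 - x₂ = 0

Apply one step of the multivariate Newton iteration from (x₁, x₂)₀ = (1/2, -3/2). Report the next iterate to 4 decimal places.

(-0.1591, -0.5682)

At (1/2, -3/2): F = (-2.0000, 0.2500).
Jacobian J = [[2·x₁ + x₂ + 1, x₁ + 2], [2·x₁ - x₂, -x₁ - 2·x₂ - 1]].
At the point, J = [[0.5000, 2.5000], [2.5000, 1.5000]] (det J = -5.5000).
Solving J·Δ = −F gives Δ = (-0.6591, 0.9318).
Then the next iterate is (x₁, x₂)₁ = (-0.1591, -0.5682).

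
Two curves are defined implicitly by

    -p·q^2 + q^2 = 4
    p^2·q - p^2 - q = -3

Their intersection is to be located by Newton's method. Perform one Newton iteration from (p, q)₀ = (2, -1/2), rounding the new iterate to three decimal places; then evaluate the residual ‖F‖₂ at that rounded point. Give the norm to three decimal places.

75.400

At (2, -1/2): F = (-4.250, -2.500).
Jacobian J = [[-q^2, -2·p·q + 2·q], [2·p·q - 2·p, p^2 - 1]].
At the point, J = [[-0.250, 1.000], [-6.000, 3.000]] (det J = 5.250).
Solving J·Δ = −F gives Δ = (1.952, 4.738).
Then the next iterate is (p, q)₁ = (3.952, 4.238).
Re-evaluating at (3.952, 4.238): F = (-57.01982, 49.33407), so ‖F‖₂ = 75.400.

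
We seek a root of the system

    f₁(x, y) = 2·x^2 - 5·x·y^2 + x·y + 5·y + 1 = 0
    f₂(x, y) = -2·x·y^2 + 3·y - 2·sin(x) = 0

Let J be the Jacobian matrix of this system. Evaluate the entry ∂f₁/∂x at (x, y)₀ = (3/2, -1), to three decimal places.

0.000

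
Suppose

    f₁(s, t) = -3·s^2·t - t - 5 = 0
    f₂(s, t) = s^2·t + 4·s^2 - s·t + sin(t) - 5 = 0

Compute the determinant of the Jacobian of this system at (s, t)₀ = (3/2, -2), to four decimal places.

68.0094

J = [[-6·s·t, -3·s^2 - 1], [2·s·t + 8·s - t, s^2 - s + cos(t)]].
At the point, J = [[18.0000, -7.7500], [8.0000, 0.333853]].
det J = 68.0094.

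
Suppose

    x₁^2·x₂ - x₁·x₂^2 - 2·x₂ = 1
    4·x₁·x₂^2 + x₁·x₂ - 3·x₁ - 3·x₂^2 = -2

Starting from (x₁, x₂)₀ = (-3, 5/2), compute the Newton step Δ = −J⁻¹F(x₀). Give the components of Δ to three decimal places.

(0.683, -0.943)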